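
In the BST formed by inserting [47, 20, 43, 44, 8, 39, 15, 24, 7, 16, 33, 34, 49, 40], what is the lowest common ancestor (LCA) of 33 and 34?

Tree insertion order: [47, 20, 43, 44, 8, 39, 15, 24, 7, 16, 33, 34, 49, 40]
Tree (level-order array): [47, 20, 49, 8, 43, None, None, 7, 15, 39, 44, None, None, None, 16, 24, 40, None, None, None, None, None, 33, None, None, None, 34]
In a BST, the LCA of p=33, q=34 is the first node v on the
root-to-leaf path with p <= v <= q (go left if both < v, right if both > v).
Walk from root:
  at 47: both 33 and 34 < 47, go left
  at 20: both 33 and 34 > 20, go right
  at 43: both 33 and 34 < 43, go left
  at 39: both 33 and 34 < 39, go left
  at 24: both 33 and 34 > 24, go right
  at 33: 33 <= 33 <= 34, this is the LCA
LCA = 33


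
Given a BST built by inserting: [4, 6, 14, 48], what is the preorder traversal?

Tree insertion order: [4, 6, 14, 48]
Tree (level-order array): [4, None, 6, None, 14, None, 48]
Preorder traversal: [4, 6, 14, 48]


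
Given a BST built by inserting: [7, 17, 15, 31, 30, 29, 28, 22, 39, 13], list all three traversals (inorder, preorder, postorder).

Tree insertion order: [7, 17, 15, 31, 30, 29, 28, 22, 39, 13]
Tree (level-order array): [7, None, 17, 15, 31, 13, None, 30, 39, None, None, 29, None, None, None, 28, None, 22]
Inorder (L, root, R): [7, 13, 15, 17, 22, 28, 29, 30, 31, 39]
Preorder (root, L, R): [7, 17, 15, 13, 31, 30, 29, 28, 22, 39]
Postorder (L, R, root): [13, 15, 22, 28, 29, 30, 39, 31, 17, 7]


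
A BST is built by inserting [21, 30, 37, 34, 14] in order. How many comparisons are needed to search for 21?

Search path for 21: 21
Found: True
Comparisons: 1


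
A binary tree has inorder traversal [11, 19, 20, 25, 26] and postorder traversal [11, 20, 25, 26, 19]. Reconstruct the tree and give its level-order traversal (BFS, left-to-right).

Inorder:   [11, 19, 20, 25, 26]
Postorder: [11, 20, 25, 26, 19]
Algorithm: postorder visits root last, so walk postorder right-to-left;
each value is the root of the current inorder slice — split it at that
value, recurse on the right subtree first, then the left.
Recursive splits:
  root=19; inorder splits into left=[11], right=[20, 25, 26]
  root=26; inorder splits into left=[20, 25], right=[]
  root=25; inorder splits into left=[20], right=[]
  root=20; inorder splits into left=[], right=[]
  root=11; inorder splits into left=[], right=[]
Reconstructed level-order: [19, 11, 26, 25, 20]


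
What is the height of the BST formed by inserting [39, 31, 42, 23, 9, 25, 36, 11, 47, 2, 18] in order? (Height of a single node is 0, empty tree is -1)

Insertion order: [39, 31, 42, 23, 9, 25, 36, 11, 47, 2, 18]
Tree (level-order array): [39, 31, 42, 23, 36, None, 47, 9, 25, None, None, None, None, 2, 11, None, None, None, None, None, 18]
Compute height bottom-up (empty subtree = -1):
  height(2) = 1 + max(-1, -1) = 0
  height(18) = 1 + max(-1, -1) = 0
  height(11) = 1 + max(-1, 0) = 1
  height(9) = 1 + max(0, 1) = 2
  height(25) = 1 + max(-1, -1) = 0
  height(23) = 1 + max(2, 0) = 3
  height(36) = 1 + max(-1, -1) = 0
  height(31) = 1 + max(3, 0) = 4
  height(47) = 1 + max(-1, -1) = 0
  height(42) = 1 + max(-1, 0) = 1
  height(39) = 1 + max(4, 1) = 5
Height = 5


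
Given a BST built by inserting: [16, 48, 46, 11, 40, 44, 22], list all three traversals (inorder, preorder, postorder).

Tree insertion order: [16, 48, 46, 11, 40, 44, 22]
Tree (level-order array): [16, 11, 48, None, None, 46, None, 40, None, 22, 44]
Inorder (L, root, R): [11, 16, 22, 40, 44, 46, 48]
Preorder (root, L, R): [16, 11, 48, 46, 40, 22, 44]
Postorder (L, R, root): [11, 22, 44, 40, 46, 48, 16]


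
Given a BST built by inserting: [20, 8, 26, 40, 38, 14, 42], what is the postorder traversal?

Tree insertion order: [20, 8, 26, 40, 38, 14, 42]
Tree (level-order array): [20, 8, 26, None, 14, None, 40, None, None, 38, 42]
Postorder traversal: [14, 8, 38, 42, 40, 26, 20]


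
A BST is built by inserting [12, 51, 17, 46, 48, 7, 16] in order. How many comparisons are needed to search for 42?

Search path for 42: 12 -> 51 -> 17 -> 46
Found: False
Comparisons: 4


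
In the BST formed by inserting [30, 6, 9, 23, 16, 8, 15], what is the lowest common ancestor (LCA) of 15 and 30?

Tree insertion order: [30, 6, 9, 23, 16, 8, 15]
Tree (level-order array): [30, 6, None, None, 9, 8, 23, None, None, 16, None, 15]
In a BST, the LCA of p=15, q=30 is the first node v on the
root-to-leaf path with p <= v <= q (go left if both < v, right if both > v).
Walk from root:
  at 30: 15 <= 30 <= 30, this is the LCA
LCA = 30


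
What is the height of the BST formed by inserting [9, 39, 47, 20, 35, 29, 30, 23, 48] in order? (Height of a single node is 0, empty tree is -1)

Insertion order: [9, 39, 47, 20, 35, 29, 30, 23, 48]
Tree (level-order array): [9, None, 39, 20, 47, None, 35, None, 48, 29, None, None, None, 23, 30]
Compute height bottom-up (empty subtree = -1):
  height(23) = 1 + max(-1, -1) = 0
  height(30) = 1 + max(-1, -1) = 0
  height(29) = 1 + max(0, 0) = 1
  height(35) = 1 + max(1, -1) = 2
  height(20) = 1 + max(-1, 2) = 3
  height(48) = 1 + max(-1, -1) = 0
  height(47) = 1 + max(-1, 0) = 1
  height(39) = 1 + max(3, 1) = 4
  height(9) = 1 + max(-1, 4) = 5
Height = 5


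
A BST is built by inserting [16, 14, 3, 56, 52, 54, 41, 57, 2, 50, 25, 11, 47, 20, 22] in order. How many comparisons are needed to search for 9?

Search path for 9: 16 -> 14 -> 3 -> 11
Found: False
Comparisons: 4


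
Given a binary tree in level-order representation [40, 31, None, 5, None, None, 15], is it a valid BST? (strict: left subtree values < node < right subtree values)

Level-order array: [40, 31, None, 5, None, None, 15]
Validate using subtree bounds (lo, hi): at each node, require lo < value < hi,
then recurse left with hi=value and right with lo=value.
Preorder trace (stopping at first violation):
  at node 40 with bounds (-inf, +inf): OK
  at node 31 with bounds (-inf, 40): OK
  at node 5 with bounds (-inf, 31): OK
  at node 15 with bounds (5, 31): OK
No violation found at any node.
Result: Valid BST


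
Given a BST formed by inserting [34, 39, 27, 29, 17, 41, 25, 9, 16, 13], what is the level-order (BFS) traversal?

Tree insertion order: [34, 39, 27, 29, 17, 41, 25, 9, 16, 13]
Tree (level-order array): [34, 27, 39, 17, 29, None, 41, 9, 25, None, None, None, None, None, 16, None, None, 13]
BFS from the root, enqueuing left then right child of each popped node:
  queue [34] -> pop 34, enqueue [27, 39], visited so far: [34]
  queue [27, 39] -> pop 27, enqueue [17, 29], visited so far: [34, 27]
  queue [39, 17, 29] -> pop 39, enqueue [41], visited so far: [34, 27, 39]
  queue [17, 29, 41] -> pop 17, enqueue [9, 25], visited so far: [34, 27, 39, 17]
  queue [29, 41, 9, 25] -> pop 29, enqueue [none], visited so far: [34, 27, 39, 17, 29]
  queue [41, 9, 25] -> pop 41, enqueue [none], visited so far: [34, 27, 39, 17, 29, 41]
  queue [9, 25] -> pop 9, enqueue [16], visited so far: [34, 27, 39, 17, 29, 41, 9]
  queue [25, 16] -> pop 25, enqueue [none], visited so far: [34, 27, 39, 17, 29, 41, 9, 25]
  queue [16] -> pop 16, enqueue [13], visited so far: [34, 27, 39, 17, 29, 41, 9, 25, 16]
  queue [13] -> pop 13, enqueue [none], visited so far: [34, 27, 39, 17, 29, 41, 9, 25, 16, 13]
Result: [34, 27, 39, 17, 29, 41, 9, 25, 16, 13]


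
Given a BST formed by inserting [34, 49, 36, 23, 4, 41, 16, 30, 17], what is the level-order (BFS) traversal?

Tree insertion order: [34, 49, 36, 23, 4, 41, 16, 30, 17]
Tree (level-order array): [34, 23, 49, 4, 30, 36, None, None, 16, None, None, None, 41, None, 17]
BFS from the root, enqueuing left then right child of each popped node:
  queue [34] -> pop 34, enqueue [23, 49], visited so far: [34]
  queue [23, 49] -> pop 23, enqueue [4, 30], visited so far: [34, 23]
  queue [49, 4, 30] -> pop 49, enqueue [36], visited so far: [34, 23, 49]
  queue [4, 30, 36] -> pop 4, enqueue [16], visited so far: [34, 23, 49, 4]
  queue [30, 36, 16] -> pop 30, enqueue [none], visited so far: [34, 23, 49, 4, 30]
  queue [36, 16] -> pop 36, enqueue [41], visited so far: [34, 23, 49, 4, 30, 36]
  queue [16, 41] -> pop 16, enqueue [17], visited so far: [34, 23, 49, 4, 30, 36, 16]
  queue [41, 17] -> pop 41, enqueue [none], visited so far: [34, 23, 49, 4, 30, 36, 16, 41]
  queue [17] -> pop 17, enqueue [none], visited so far: [34, 23, 49, 4, 30, 36, 16, 41, 17]
Result: [34, 23, 49, 4, 30, 36, 16, 41, 17]


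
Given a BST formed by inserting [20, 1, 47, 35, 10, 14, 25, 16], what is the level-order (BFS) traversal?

Tree insertion order: [20, 1, 47, 35, 10, 14, 25, 16]
Tree (level-order array): [20, 1, 47, None, 10, 35, None, None, 14, 25, None, None, 16]
BFS from the root, enqueuing left then right child of each popped node:
  queue [20] -> pop 20, enqueue [1, 47], visited so far: [20]
  queue [1, 47] -> pop 1, enqueue [10], visited so far: [20, 1]
  queue [47, 10] -> pop 47, enqueue [35], visited so far: [20, 1, 47]
  queue [10, 35] -> pop 10, enqueue [14], visited so far: [20, 1, 47, 10]
  queue [35, 14] -> pop 35, enqueue [25], visited so far: [20, 1, 47, 10, 35]
  queue [14, 25] -> pop 14, enqueue [16], visited so far: [20, 1, 47, 10, 35, 14]
  queue [25, 16] -> pop 25, enqueue [none], visited so far: [20, 1, 47, 10, 35, 14, 25]
  queue [16] -> pop 16, enqueue [none], visited so far: [20, 1, 47, 10, 35, 14, 25, 16]
Result: [20, 1, 47, 10, 35, 14, 25, 16]


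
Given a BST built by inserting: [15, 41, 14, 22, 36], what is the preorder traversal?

Tree insertion order: [15, 41, 14, 22, 36]
Tree (level-order array): [15, 14, 41, None, None, 22, None, None, 36]
Preorder traversal: [15, 14, 41, 22, 36]


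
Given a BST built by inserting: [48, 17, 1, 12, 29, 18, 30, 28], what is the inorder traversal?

Tree insertion order: [48, 17, 1, 12, 29, 18, 30, 28]
Tree (level-order array): [48, 17, None, 1, 29, None, 12, 18, 30, None, None, None, 28]
Inorder traversal: [1, 12, 17, 18, 28, 29, 30, 48]


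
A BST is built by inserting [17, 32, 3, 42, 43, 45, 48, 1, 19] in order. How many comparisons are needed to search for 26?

Search path for 26: 17 -> 32 -> 19
Found: False
Comparisons: 3


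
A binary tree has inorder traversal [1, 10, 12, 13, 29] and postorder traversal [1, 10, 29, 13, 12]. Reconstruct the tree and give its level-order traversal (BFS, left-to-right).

Inorder:   [1, 10, 12, 13, 29]
Postorder: [1, 10, 29, 13, 12]
Algorithm: postorder visits root last, so walk postorder right-to-left;
each value is the root of the current inorder slice — split it at that
value, recurse on the right subtree first, then the left.
Recursive splits:
  root=12; inorder splits into left=[1, 10], right=[13, 29]
  root=13; inorder splits into left=[], right=[29]
  root=29; inorder splits into left=[], right=[]
  root=10; inorder splits into left=[1], right=[]
  root=1; inorder splits into left=[], right=[]
Reconstructed level-order: [12, 10, 13, 1, 29]


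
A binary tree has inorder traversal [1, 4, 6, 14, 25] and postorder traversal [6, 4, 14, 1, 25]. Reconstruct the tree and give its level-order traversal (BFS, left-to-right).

Inorder:   [1, 4, 6, 14, 25]
Postorder: [6, 4, 14, 1, 25]
Algorithm: postorder visits root last, so walk postorder right-to-left;
each value is the root of the current inorder slice — split it at that
value, recurse on the right subtree first, then the left.
Recursive splits:
  root=25; inorder splits into left=[1, 4, 6, 14], right=[]
  root=1; inorder splits into left=[], right=[4, 6, 14]
  root=14; inorder splits into left=[4, 6], right=[]
  root=4; inorder splits into left=[], right=[6]
  root=6; inorder splits into left=[], right=[]
Reconstructed level-order: [25, 1, 14, 4, 6]


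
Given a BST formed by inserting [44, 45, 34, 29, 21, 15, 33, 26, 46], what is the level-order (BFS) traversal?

Tree insertion order: [44, 45, 34, 29, 21, 15, 33, 26, 46]
Tree (level-order array): [44, 34, 45, 29, None, None, 46, 21, 33, None, None, 15, 26]
BFS from the root, enqueuing left then right child of each popped node:
  queue [44] -> pop 44, enqueue [34, 45], visited so far: [44]
  queue [34, 45] -> pop 34, enqueue [29], visited so far: [44, 34]
  queue [45, 29] -> pop 45, enqueue [46], visited so far: [44, 34, 45]
  queue [29, 46] -> pop 29, enqueue [21, 33], visited so far: [44, 34, 45, 29]
  queue [46, 21, 33] -> pop 46, enqueue [none], visited so far: [44, 34, 45, 29, 46]
  queue [21, 33] -> pop 21, enqueue [15, 26], visited so far: [44, 34, 45, 29, 46, 21]
  queue [33, 15, 26] -> pop 33, enqueue [none], visited so far: [44, 34, 45, 29, 46, 21, 33]
  queue [15, 26] -> pop 15, enqueue [none], visited so far: [44, 34, 45, 29, 46, 21, 33, 15]
  queue [26] -> pop 26, enqueue [none], visited so far: [44, 34, 45, 29, 46, 21, 33, 15, 26]
Result: [44, 34, 45, 29, 46, 21, 33, 15, 26]


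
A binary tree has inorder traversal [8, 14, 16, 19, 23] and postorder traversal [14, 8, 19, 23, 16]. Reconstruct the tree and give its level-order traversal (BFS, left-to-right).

Inorder:   [8, 14, 16, 19, 23]
Postorder: [14, 8, 19, 23, 16]
Algorithm: postorder visits root last, so walk postorder right-to-left;
each value is the root of the current inorder slice — split it at that
value, recurse on the right subtree first, then the left.
Recursive splits:
  root=16; inorder splits into left=[8, 14], right=[19, 23]
  root=23; inorder splits into left=[19], right=[]
  root=19; inorder splits into left=[], right=[]
  root=8; inorder splits into left=[], right=[14]
  root=14; inorder splits into left=[], right=[]
Reconstructed level-order: [16, 8, 23, 14, 19]


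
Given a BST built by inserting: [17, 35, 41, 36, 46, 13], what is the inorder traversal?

Tree insertion order: [17, 35, 41, 36, 46, 13]
Tree (level-order array): [17, 13, 35, None, None, None, 41, 36, 46]
Inorder traversal: [13, 17, 35, 36, 41, 46]


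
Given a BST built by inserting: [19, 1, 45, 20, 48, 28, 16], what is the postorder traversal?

Tree insertion order: [19, 1, 45, 20, 48, 28, 16]
Tree (level-order array): [19, 1, 45, None, 16, 20, 48, None, None, None, 28]
Postorder traversal: [16, 1, 28, 20, 48, 45, 19]


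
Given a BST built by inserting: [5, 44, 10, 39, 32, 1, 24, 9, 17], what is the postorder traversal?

Tree insertion order: [5, 44, 10, 39, 32, 1, 24, 9, 17]
Tree (level-order array): [5, 1, 44, None, None, 10, None, 9, 39, None, None, 32, None, 24, None, 17]
Postorder traversal: [1, 9, 17, 24, 32, 39, 10, 44, 5]


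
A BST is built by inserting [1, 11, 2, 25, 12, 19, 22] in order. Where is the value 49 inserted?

Starting tree (level order): [1, None, 11, 2, 25, None, None, 12, None, None, 19, None, 22]
Insertion path: 1 -> 11 -> 25
Result: insert 49 as right child of 25
Final tree (level order): [1, None, 11, 2, 25, None, None, 12, 49, None, 19, None, None, None, 22]


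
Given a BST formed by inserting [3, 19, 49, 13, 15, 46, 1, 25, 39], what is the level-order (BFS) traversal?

Tree insertion order: [3, 19, 49, 13, 15, 46, 1, 25, 39]
Tree (level-order array): [3, 1, 19, None, None, 13, 49, None, 15, 46, None, None, None, 25, None, None, 39]
BFS from the root, enqueuing left then right child of each popped node:
  queue [3] -> pop 3, enqueue [1, 19], visited so far: [3]
  queue [1, 19] -> pop 1, enqueue [none], visited so far: [3, 1]
  queue [19] -> pop 19, enqueue [13, 49], visited so far: [3, 1, 19]
  queue [13, 49] -> pop 13, enqueue [15], visited so far: [3, 1, 19, 13]
  queue [49, 15] -> pop 49, enqueue [46], visited so far: [3, 1, 19, 13, 49]
  queue [15, 46] -> pop 15, enqueue [none], visited so far: [3, 1, 19, 13, 49, 15]
  queue [46] -> pop 46, enqueue [25], visited so far: [3, 1, 19, 13, 49, 15, 46]
  queue [25] -> pop 25, enqueue [39], visited so far: [3, 1, 19, 13, 49, 15, 46, 25]
  queue [39] -> pop 39, enqueue [none], visited so far: [3, 1, 19, 13, 49, 15, 46, 25, 39]
Result: [3, 1, 19, 13, 49, 15, 46, 25, 39]


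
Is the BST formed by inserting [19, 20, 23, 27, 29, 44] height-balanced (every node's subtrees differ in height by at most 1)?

Tree (level-order array): [19, None, 20, None, 23, None, 27, None, 29, None, 44]
Definition: a tree is height-balanced if, at every node, |h(left) - h(right)| <= 1 (empty subtree has height -1).
Bottom-up per-node check:
  node 44: h_left=-1, h_right=-1, diff=0 [OK], height=0
  node 29: h_left=-1, h_right=0, diff=1 [OK], height=1
  node 27: h_left=-1, h_right=1, diff=2 [FAIL (|-1-1|=2 > 1)], height=2
  node 23: h_left=-1, h_right=2, diff=3 [FAIL (|-1-2|=3 > 1)], height=3
  node 20: h_left=-1, h_right=3, diff=4 [FAIL (|-1-3|=4 > 1)], height=4
  node 19: h_left=-1, h_right=4, diff=5 [FAIL (|-1-4|=5 > 1)], height=5
Node 27 violates the condition: |-1 - 1| = 2 > 1.
Result: Not balanced


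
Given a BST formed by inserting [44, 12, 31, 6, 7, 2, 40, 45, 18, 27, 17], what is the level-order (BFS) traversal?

Tree insertion order: [44, 12, 31, 6, 7, 2, 40, 45, 18, 27, 17]
Tree (level-order array): [44, 12, 45, 6, 31, None, None, 2, 7, 18, 40, None, None, None, None, 17, 27]
BFS from the root, enqueuing left then right child of each popped node:
  queue [44] -> pop 44, enqueue [12, 45], visited so far: [44]
  queue [12, 45] -> pop 12, enqueue [6, 31], visited so far: [44, 12]
  queue [45, 6, 31] -> pop 45, enqueue [none], visited so far: [44, 12, 45]
  queue [6, 31] -> pop 6, enqueue [2, 7], visited so far: [44, 12, 45, 6]
  queue [31, 2, 7] -> pop 31, enqueue [18, 40], visited so far: [44, 12, 45, 6, 31]
  queue [2, 7, 18, 40] -> pop 2, enqueue [none], visited so far: [44, 12, 45, 6, 31, 2]
  queue [7, 18, 40] -> pop 7, enqueue [none], visited so far: [44, 12, 45, 6, 31, 2, 7]
  queue [18, 40] -> pop 18, enqueue [17, 27], visited so far: [44, 12, 45, 6, 31, 2, 7, 18]
  queue [40, 17, 27] -> pop 40, enqueue [none], visited so far: [44, 12, 45, 6, 31, 2, 7, 18, 40]
  queue [17, 27] -> pop 17, enqueue [none], visited so far: [44, 12, 45, 6, 31, 2, 7, 18, 40, 17]
  queue [27] -> pop 27, enqueue [none], visited so far: [44, 12, 45, 6, 31, 2, 7, 18, 40, 17, 27]
Result: [44, 12, 45, 6, 31, 2, 7, 18, 40, 17, 27]


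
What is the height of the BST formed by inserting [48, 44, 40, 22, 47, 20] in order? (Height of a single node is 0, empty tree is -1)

Insertion order: [48, 44, 40, 22, 47, 20]
Tree (level-order array): [48, 44, None, 40, 47, 22, None, None, None, 20]
Compute height bottom-up (empty subtree = -1):
  height(20) = 1 + max(-1, -1) = 0
  height(22) = 1 + max(0, -1) = 1
  height(40) = 1 + max(1, -1) = 2
  height(47) = 1 + max(-1, -1) = 0
  height(44) = 1 + max(2, 0) = 3
  height(48) = 1 + max(3, -1) = 4
Height = 4


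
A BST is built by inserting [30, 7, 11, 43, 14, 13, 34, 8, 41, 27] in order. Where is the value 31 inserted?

Starting tree (level order): [30, 7, 43, None, 11, 34, None, 8, 14, None, 41, None, None, 13, 27]
Insertion path: 30 -> 43 -> 34
Result: insert 31 as left child of 34
Final tree (level order): [30, 7, 43, None, 11, 34, None, 8, 14, 31, 41, None, None, 13, 27]


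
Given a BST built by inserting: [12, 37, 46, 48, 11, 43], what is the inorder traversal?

Tree insertion order: [12, 37, 46, 48, 11, 43]
Tree (level-order array): [12, 11, 37, None, None, None, 46, 43, 48]
Inorder traversal: [11, 12, 37, 43, 46, 48]


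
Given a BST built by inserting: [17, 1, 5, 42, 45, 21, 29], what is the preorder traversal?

Tree insertion order: [17, 1, 5, 42, 45, 21, 29]
Tree (level-order array): [17, 1, 42, None, 5, 21, 45, None, None, None, 29]
Preorder traversal: [17, 1, 5, 42, 21, 29, 45]


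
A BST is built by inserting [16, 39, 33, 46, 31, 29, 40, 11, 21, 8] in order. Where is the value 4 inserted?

Starting tree (level order): [16, 11, 39, 8, None, 33, 46, None, None, 31, None, 40, None, 29, None, None, None, 21]
Insertion path: 16 -> 11 -> 8
Result: insert 4 as left child of 8
Final tree (level order): [16, 11, 39, 8, None, 33, 46, 4, None, 31, None, 40, None, None, None, 29, None, None, None, 21]


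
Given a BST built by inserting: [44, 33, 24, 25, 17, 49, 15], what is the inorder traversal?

Tree insertion order: [44, 33, 24, 25, 17, 49, 15]
Tree (level-order array): [44, 33, 49, 24, None, None, None, 17, 25, 15]
Inorder traversal: [15, 17, 24, 25, 33, 44, 49]


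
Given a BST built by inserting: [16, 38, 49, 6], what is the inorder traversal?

Tree insertion order: [16, 38, 49, 6]
Tree (level-order array): [16, 6, 38, None, None, None, 49]
Inorder traversal: [6, 16, 38, 49]


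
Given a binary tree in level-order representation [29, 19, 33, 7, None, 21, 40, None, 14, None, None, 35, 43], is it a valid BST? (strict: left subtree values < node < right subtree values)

Level-order array: [29, 19, 33, 7, None, 21, 40, None, 14, None, None, 35, 43]
Validate using subtree bounds (lo, hi): at each node, require lo < value < hi,
then recurse left with hi=value and right with lo=value.
Preorder trace (stopping at first violation):
  at node 29 with bounds (-inf, +inf): OK
  at node 19 with bounds (-inf, 29): OK
  at node 7 with bounds (-inf, 19): OK
  at node 14 with bounds (7, 19): OK
  at node 33 with bounds (29, +inf): OK
  at node 21 with bounds (29, 33): VIOLATION
Node 21 violates its bound: not (29 < 21 < 33).
Result: Not a valid BST


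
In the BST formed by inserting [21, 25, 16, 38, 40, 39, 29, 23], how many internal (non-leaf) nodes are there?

Tree built from: [21, 25, 16, 38, 40, 39, 29, 23]
Tree (level-order array): [21, 16, 25, None, None, 23, 38, None, None, 29, 40, None, None, 39]
Rule: An internal node has at least one child.
Per-node child counts:
  node 21: 2 child(ren)
  node 16: 0 child(ren)
  node 25: 2 child(ren)
  node 23: 0 child(ren)
  node 38: 2 child(ren)
  node 29: 0 child(ren)
  node 40: 1 child(ren)
  node 39: 0 child(ren)
Matching nodes: [21, 25, 38, 40]
Count of internal (non-leaf) nodes: 4


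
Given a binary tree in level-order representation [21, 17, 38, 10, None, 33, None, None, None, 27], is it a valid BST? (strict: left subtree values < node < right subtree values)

Level-order array: [21, 17, 38, 10, None, 33, None, None, None, 27]
Validate using subtree bounds (lo, hi): at each node, require lo < value < hi,
then recurse left with hi=value and right with lo=value.
Preorder trace (stopping at first violation):
  at node 21 with bounds (-inf, +inf): OK
  at node 17 with bounds (-inf, 21): OK
  at node 10 with bounds (-inf, 17): OK
  at node 38 with bounds (21, +inf): OK
  at node 33 with bounds (21, 38): OK
  at node 27 with bounds (21, 33): OK
No violation found at any node.
Result: Valid BST


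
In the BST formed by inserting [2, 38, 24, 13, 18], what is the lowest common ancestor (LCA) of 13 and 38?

Tree insertion order: [2, 38, 24, 13, 18]
Tree (level-order array): [2, None, 38, 24, None, 13, None, None, 18]
In a BST, the LCA of p=13, q=38 is the first node v on the
root-to-leaf path with p <= v <= q (go left if both < v, right if both > v).
Walk from root:
  at 2: both 13 and 38 > 2, go right
  at 38: 13 <= 38 <= 38, this is the LCA
LCA = 38


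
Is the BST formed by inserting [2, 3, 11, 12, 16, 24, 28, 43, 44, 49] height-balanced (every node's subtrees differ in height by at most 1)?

Tree (level-order array): [2, None, 3, None, 11, None, 12, None, 16, None, 24, None, 28, None, 43, None, 44, None, 49]
Definition: a tree is height-balanced if, at every node, |h(left) - h(right)| <= 1 (empty subtree has height -1).
Bottom-up per-node check:
  node 49: h_left=-1, h_right=-1, diff=0 [OK], height=0
  node 44: h_left=-1, h_right=0, diff=1 [OK], height=1
  node 43: h_left=-1, h_right=1, diff=2 [FAIL (|-1-1|=2 > 1)], height=2
  node 28: h_left=-1, h_right=2, diff=3 [FAIL (|-1-2|=3 > 1)], height=3
  node 24: h_left=-1, h_right=3, diff=4 [FAIL (|-1-3|=4 > 1)], height=4
  node 16: h_left=-1, h_right=4, diff=5 [FAIL (|-1-4|=5 > 1)], height=5
  node 12: h_left=-1, h_right=5, diff=6 [FAIL (|-1-5|=6 > 1)], height=6
  node 11: h_left=-1, h_right=6, diff=7 [FAIL (|-1-6|=7 > 1)], height=7
  node 3: h_left=-1, h_right=7, diff=8 [FAIL (|-1-7|=8 > 1)], height=8
  node 2: h_left=-1, h_right=8, diff=9 [FAIL (|-1-8|=9 > 1)], height=9
Node 43 violates the condition: |-1 - 1| = 2 > 1.
Result: Not balanced


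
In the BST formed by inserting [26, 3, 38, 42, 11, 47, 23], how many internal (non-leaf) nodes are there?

Tree built from: [26, 3, 38, 42, 11, 47, 23]
Tree (level-order array): [26, 3, 38, None, 11, None, 42, None, 23, None, 47]
Rule: An internal node has at least one child.
Per-node child counts:
  node 26: 2 child(ren)
  node 3: 1 child(ren)
  node 11: 1 child(ren)
  node 23: 0 child(ren)
  node 38: 1 child(ren)
  node 42: 1 child(ren)
  node 47: 0 child(ren)
Matching nodes: [26, 3, 11, 38, 42]
Count of internal (non-leaf) nodes: 5


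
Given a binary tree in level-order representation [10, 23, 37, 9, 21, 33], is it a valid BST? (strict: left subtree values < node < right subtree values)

Level-order array: [10, 23, 37, 9, 21, 33]
Validate using subtree bounds (lo, hi): at each node, require lo < value < hi,
then recurse left with hi=value and right with lo=value.
Preorder trace (stopping at first violation):
  at node 10 with bounds (-inf, +inf): OK
  at node 23 with bounds (-inf, 10): VIOLATION
Node 23 violates its bound: not (-inf < 23 < 10).
Result: Not a valid BST


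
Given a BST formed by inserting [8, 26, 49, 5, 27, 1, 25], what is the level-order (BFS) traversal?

Tree insertion order: [8, 26, 49, 5, 27, 1, 25]
Tree (level-order array): [8, 5, 26, 1, None, 25, 49, None, None, None, None, 27]
BFS from the root, enqueuing left then right child of each popped node:
  queue [8] -> pop 8, enqueue [5, 26], visited so far: [8]
  queue [5, 26] -> pop 5, enqueue [1], visited so far: [8, 5]
  queue [26, 1] -> pop 26, enqueue [25, 49], visited so far: [8, 5, 26]
  queue [1, 25, 49] -> pop 1, enqueue [none], visited so far: [8, 5, 26, 1]
  queue [25, 49] -> pop 25, enqueue [none], visited so far: [8, 5, 26, 1, 25]
  queue [49] -> pop 49, enqueue [27], visited so far: [8, 5, 26, 1, 25, 49]
  queue [27] -> pop 27, enqueue [none], visited so far: [8, 5, 26, 1, 25, 49, 27]
Result: [8, 5, 26, 1, 25, 49, 27]


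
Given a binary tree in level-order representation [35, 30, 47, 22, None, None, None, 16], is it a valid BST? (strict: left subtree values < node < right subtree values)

Level-order array: [35, 30, 47, 22, None, None, None, 16]
Validate using subtree bounds (lo, hi): at each node, require lo < value < hi,
then recurse left with hi=value and right with lo=value.
Preorder trace (stopping at first violation):
  at node 35 with bounds (-inf, +inf): OK
  at node 30 with bounds (-inf, 35): OK
  at node 22 with bounds (-inf, 30): OK
  at node 16 with bounds (-inf, 22): OK
  at node 47 with bounds (35, +inf): OK
No violation found at any node.
Result: Valid BST


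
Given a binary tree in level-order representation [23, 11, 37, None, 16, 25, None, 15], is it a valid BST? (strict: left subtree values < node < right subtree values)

Level-order array: [23, 11, 37, None, 16, 25, None, 15]
Validate using subtree bounds (lo, hi): at each node, require lo < value < hi,
then recurse left with hi=value and right with lo=value.
Preorder trace (stopping at first violation):
  at node 23 with bounds (-inf, +inf): OK
  at node 11 with bounds (-inf, 23): OK
  at node 16 with bounds (11, 23): OK
  at node 15 with bounds (11, 16): OK
  at node 37 with bounds (23, +inf): OK
  at node 25 with bounds (23, 37): OK
No violation found at any node.
Result: Valid BST


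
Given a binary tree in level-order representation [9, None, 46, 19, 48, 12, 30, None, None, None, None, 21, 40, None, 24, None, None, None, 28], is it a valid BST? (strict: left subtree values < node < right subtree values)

Level-order array: [9, None, 46, 19, 48, 12, 30, None, None, None, None, 21, 40, None, 24, None, None, None, 28]
Validate using subtree bounds (lo, hi): at each node, require lo < value < hi,
then recurse left with hi=value and right with lo=value.
Preorder trace (stopping at first violation):
  at node 9 with bounds (-inf, +inf): OK
  at node 46 with bounds (9, +inf): OK
  at node 19 with bounds (9, 46): OK
  at node 12 with bounds (9, 19): OK
  at node 30 with bounds (19, 46): OK
  at node 21 with bounds (19, 30): OK
  at node 24 with bounds (21, 30): OK
  at node 28 with bounds (24, 30): OK
  at node 40 with bounds (30, 46): OK
  at node 48 with bounds (46, +inf): OK
No violation found at any node.
Result: Valid BST


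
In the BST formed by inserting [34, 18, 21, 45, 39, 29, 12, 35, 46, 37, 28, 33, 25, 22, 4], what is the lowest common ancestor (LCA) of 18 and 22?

Tree insertion order: [34, 18, 21, 45, 39, 29, 12, 35, 46, 37, 28, 33, 25, 22, 4]
Tree (level-order array): [34, 18, 45, 12, 21, 39, 46, 4, None, None, 29, 35, None, None, None, None, None, 28, 33, None, 37, 25, None, None, None, None, None, 22]
In a BST, the LCA of p=18, q=22 is the first node v on the
root-to-leaf path with p <= v <= q (go left if both < v, right if both > v).
Walk from root:
  at 34: both 18 and 22 < 34, go left
  at 18: 18 <= 18 <= 22, this is the LCA
LCA = 18


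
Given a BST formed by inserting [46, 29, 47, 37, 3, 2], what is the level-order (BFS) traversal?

Tree insertion order: [46, 29, 47, 37, 3, 2]
Tree (level-order array): [46, 29, 47, 3, 37, None, None, 2]
BFS from the root, enqueuing left then right child of each popped node:
  queue [46] -> pop 46, enqueue [29, 47], visited so far: [46]
  queue [29, 47] -> pop 29, enqueue [3, 37], visited so far: [46, 29]
  queue [47, 3, 37] -> pop 47, enqueue [none], visited so far: [46, 29, 47]
  queue [3, 37] -> pop 3, enqueue [2], visited so far: [46, 29, 47, 3]
  queue [37, 2] -> pop 37, enqueue [none], visited so far: [46, 29, 47, 3, 37]
  queue [2] -> pop 2, enqueue [none], visited so far: [46, 29, 47, 3, 37, 2]
Result: [46, 29, 47, 3, 37, 2]


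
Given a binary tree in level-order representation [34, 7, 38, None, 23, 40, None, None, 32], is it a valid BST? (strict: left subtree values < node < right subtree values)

Level-order array: [34, 7, 38, None, 23, 40, None, None, 32]
Validate using subtree bounds (lo, hi): at each node, require lo < value < hi,
then recurse left with hi=value and right with lo=value.
Preorder trace (stopping at first violation):
  at node 34 with bounds (-inf, +inf): OK
  at node 7 with bounds (-inf, 34): OK
  at node 23 with bounds (7, 34): OK
  at node 32 with bounds (23, 34): OK
  at node 38 with bounds (34, +inf): OK
  at node 40 with bounds (34, 38): VIOLATION
Node 40 violates its bound: not (34 < 40 < 38).
Result: Not a valid BST


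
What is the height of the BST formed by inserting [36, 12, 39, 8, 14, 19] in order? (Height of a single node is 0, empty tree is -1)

Insertion order: [36, 12, 39, 8, 14, 19]
Tree (level-order array): [36, 12, 39, 8, 14, None, None, None, None, None, 19]
Compute height bottom-up (empty subtree = -1):
  height(8) = 1 + max(-1, -1) = 0
  height(19) = 1 + max(-1, -1) = 0
  height(14) = 1 + max(-1, 0) = 1
  height(12) = 1 + max(0, 1) = 2
  height(39) = 1 + max(-1, -1) = 0
  height(36) = 1 + max(2, 0) = 3
Height = 3


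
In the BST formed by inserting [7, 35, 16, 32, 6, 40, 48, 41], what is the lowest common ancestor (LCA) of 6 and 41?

Tree insertion order: [7, 35, 16, 32, 6, 40, 48, 41]
Tree (level-order array): [7, 6, 35, None, None, 16, 40, None, 32, None, 48, None, None, 41]
In a BST, the LCA of p=6, q=41 is the first node v on the
root-to-leaf path with p <= v <= q (go left if both < v, right if both > v).
Walk from root:
  at 7: 6 <= 7 <= 41, this is the LCA
LCA = 7


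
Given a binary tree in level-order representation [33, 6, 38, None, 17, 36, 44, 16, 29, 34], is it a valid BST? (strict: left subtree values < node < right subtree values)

Level-order array: [33, 6, 38, None, 17, 36, 44, 16, 29, 34]
Validate using subtree bounds (lo, hi): at each node, require lo < value < hi,
then recurse left with hi=value and right with lo=value.
Preorder trace (stopping at first violation):
  at node 33 with bounds (-inf, +inf): OK
  at node 6 with bounds (-inf, 33): OK
  at node 17 with bounds (6, 33): OK
  at node 16 with bounds (6, 17): OK
  at node 29 with bounds (17, 33): OK
  at node 38 with bounds (33, +inf): OK
  at node 36 with bounds (33, 38): OK
  at node 34 with bounds (33, 36): OK
  at node 44 with bounds (38, +inf): OK
No violation found at any node.
Result: Valid BST


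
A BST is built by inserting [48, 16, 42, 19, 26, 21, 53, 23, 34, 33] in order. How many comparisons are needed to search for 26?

Search path for 26: 48 -> 16 -> 42 -> 19 -> 26
Found: True
Comparisons: 5


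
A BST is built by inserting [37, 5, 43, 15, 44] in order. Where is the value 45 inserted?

Starting tree (level order): [37, 5, 43, None, 15, None, 44]
Insertion path: 37 -> 43 -> 44
Result: insert 45 as right child of 44
Final tree (level order): [37, 5, 43, None, 15, None, 44, None, None, None, 45]


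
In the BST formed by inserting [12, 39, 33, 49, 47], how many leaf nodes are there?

Tree built from: [12, 39, 33, 49, 47]
Tree (level-order array): [12, None, 39, 33, 49, None, None, 47]
Rule: A leaf has 0 children.
Per-node child counts:
  node 12: 1 child(ren)
  node 39: 2 child(ren)
  node 33: 0 child(ren)
  node 49: 1 child(ren)
  node 47: 0 child(ren)
Matching nodes: [33, 47]
Count of leaf nodes: 2


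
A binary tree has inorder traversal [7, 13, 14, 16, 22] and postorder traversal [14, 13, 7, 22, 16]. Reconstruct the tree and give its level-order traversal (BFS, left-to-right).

Inorder:   [7, 13, 14, 16, 22]
Postorder: [14, 13, 7, 22, 16]
Algorithm: postorder visits root last, so walk postorder right-to-left;
each value is the root of the current inorder slice — split it at that
value, recurse on the right subtree first, then the left.
Recursive splits:
  root=16; inorder splits into left=[7, 13, 14], right=[22]
  root=22; inorder splits into left=[], right=[]
  root=7; inorder splits into left=[], right=[13, 14]
  root=13; inorder splits into left=[], right=[14]
  root=14; inorder splits into left=[], right=[]
Reconstructed level-order: [16, 7, 22, 13, 14]


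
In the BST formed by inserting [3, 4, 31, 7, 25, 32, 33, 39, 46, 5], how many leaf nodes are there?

Tree built from: [3, 4, 31, 7, 25, 32, 33, 39, 46, 5]
Tree (level-order array): [3, None, 4, None, 31, 7, 32, 5, 25, None, 33, None, None, None, None, None, 39, None, 46]
Rule: A leaf has 0 children.
Per-node child counts:
  node 3: 1 child(ren)
  node 4: 1 child(ren)
  node 31: 2 child(ren)
  node 7: 2 child(ren)
  node 5: 0 child(ren)
  node 25: 0 child(ren)
  node 32: 1 child(ren)
  node 33: 1 child(ren)
  node 39: 1 child(ren)
  node 46: 0 child(ren)
Matching nodes: [5, 25, 46]
Count of leaf nodes: 3


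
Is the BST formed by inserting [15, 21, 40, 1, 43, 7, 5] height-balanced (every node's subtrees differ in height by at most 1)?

Tree (level-order array): [15, 1, 21, None, 7, None, 40, 5, None, None, 43]
Definition: a tree is height-balanced if, at every node, |h(left) - h(right)| <= 1 (empty subtree has height -1).
Bottom-up per-node check:
  node 5: h_left=-1, h_right=-1, diff=0 [OK], height=0
  node 7: h_left=0, h_right=-1, diff=1 [OK], height=1
  node 1: h_left=-1, h_right=1, diff=2 [FAIL (|-1-1|=2 > 1)], height=2
  node 43: h_left=-1, h_right=-1, diff=0 [OK], height=0
  node 40: h_left=-1, h_right=0, diff=1 [OK], height=1
  node 21: h_left=-1, h_right=1, diff=2 [FAIL (|-1-1|=2 > 1)], height=2
  node 15: h_left=2, h_right=2, diff=0 [OK], height=3
Node 1 violates the condition: |-1 - 1| = 2 > 1.
Result: Not balanced


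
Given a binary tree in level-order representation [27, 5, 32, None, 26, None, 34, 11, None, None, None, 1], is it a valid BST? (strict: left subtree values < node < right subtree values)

Level-order array: [27, 5, 32, None, 26, None, 34, 11, None, None, None, 1]
Validate using subtree bounds (lo, hi): at each node, require lo < value < hi,
then recurse left with hi=value and right with lo=value.
Preorder trace (stopping at first violation):
  at node 27 with bounds (-inf, +inf): OK
  at node 5 with bounds (-inf, 27): OK
  at node 26 with bounds (5, 27): OK
  at node 11 with bounds (5, 26): OK
  at node 1 with bounds (5, 11): VIOLATION
Node 1 violates its bound: not (5 < 1 < 11).
Result: Not a valid BST


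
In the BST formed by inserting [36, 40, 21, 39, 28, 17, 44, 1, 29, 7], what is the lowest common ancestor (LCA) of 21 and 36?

Tree insertion order: [36, 40, 21, 39, 28, 17, 44, 1, 29, 7]
Tree (level-order array): [36, 21, 40, 17, 28, 39, 44, 1, None, None, 29, None, None, None, None, None, 7]
In a BST, the LCA of p=21, q=36 is the first node v on the
root-to-leaf path with p <= v <= q (go left if both < v, right if both > v).
Walk from root:
  at 36: 21 <= 36 <= 36, this is the LCA
LCA = 36


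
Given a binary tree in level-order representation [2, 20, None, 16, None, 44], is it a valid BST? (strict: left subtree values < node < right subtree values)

Level-order array: [2, 20, None, 16, None, 44]
Validate using subtree bounds (lo, hi): at each node, require lo < value < hi,
then recurse left with hi=value and right with lo=value.
Preorder trace (stopping at first violation):
  at node 2 with bounds (-inf, +inf): OK
  at node 20 with bounds (-inf, 2): VIOLATION
Node 20 violates its bound: not (-inf < 20 < 2).
Result: Not a valid BST


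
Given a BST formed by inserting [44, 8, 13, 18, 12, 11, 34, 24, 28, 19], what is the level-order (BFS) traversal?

Tree insertion order: [44, 8, 13, 18, 12, 11, 34, 24, 28, 19]
Tree (level-order array): [44, 8, None, None, 13, 12, 18, 11, None, None, 34, None, None, 24, None, 19, 28]
BFS from the root, enqueuing left then right child of each popped node:
  queue [44] -> pop 44, enqueue [8], visited so far: [44]
  queue [8] -> pop 8, enqueue [13], visited so far: [44, 8]
  queue [13] -> pop 13, enqueue [12, 18], visited so far: [44, 8, 13]
  queue [12, 18] -> pop 12, enqueue [11], visited so far: [44, 8, 13, 12]
  queue [18, 11] -> pop 18, enqueue [34], visited so far: [44, 8, 13, 12, 18]
  queue [11, 34] -> pop 11, enqueue [none], visited so far: [44, 8, 13, 12, 18, 11]
  queue [34] -> pop 34, enqueue [24], visited so far: [44, 8, 13, 12, 18, 11, 34]
  queue [24] -> pop 24, enqueue [19, 28], visited so far: [44, 8, 13, 12, 18, 11, 34, 24]
  queue [19, 28] -> pop 19, enqueue [none], visited so far: [44, 8, 13, 12, 18, 11, 34, 24, 19]
  queue [28] -> pop 28, enqueue [none], visited so far: [44, 8, 13, 12, 18, 11, 34, 24, 19, 28]
Result: [44, 8, 13, 12, 18, 11, 34, 24, 19, 28]


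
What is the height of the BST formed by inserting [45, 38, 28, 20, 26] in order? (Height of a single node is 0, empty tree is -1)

Insertion order: [45, 38, 28, 20, 26]
Tree (level-order array): [45, 38, None, 28, None, 20, None, None, 26]
Compute height bottom-up (empty subtree = -1):
  height(26) = 1 + max(-1, -1) = 0
  height(20) = 1 + max(-1, 0) = 1
  height(28) = 1 + max(1, -1) = 2
  height(38) = 1 + max(2, -1) = 3
  height(45) = 1 + max(3, -1) = 4
Height = 4


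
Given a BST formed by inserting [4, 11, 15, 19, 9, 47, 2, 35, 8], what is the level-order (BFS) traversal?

Tree insertion order: [4, 11, 15, 19, 9, 47, 2, 35, 8]
Tree (level-order array): [4, 2, 11, None, None, 9, 15, 8, None, None, 19, None, None, None, 47, 35]
BFS from the root, enqueuing left then right child of each popped node:
  queue [4] -> pop 4, enqueue [2, 11], visited so far: [4]
  queue [2, 11] -> pop 2, enqueue [none], visited so far: [4, 2]
  queue [11] -> pop 11, enqueue [9, 15], visited so far: [4, 2, 11]
  queue [9, 15] -> pop 9, enqueue [8], visited so far: [4, 2, 11, 9]
  queue [15, 8] -> pop 15, enqueue [19], visited so far: [4, 2, 11, 9, 15]
  queue [8, 19] -> pop 8, enqueue [none], visited so far: [4, 2, 11, 9, 15, 8]
  queue [19] -> pop 19, enqueue [47], visited so far: [4, 2, 11, 9, 15, 8, 19]
  queue [47] -> pop 47, enqueue [35], visited so far: [4, 2, 11, 9, 15, 8, 19, 47]
  queue [35] -> pop 35, enqueue [none], visited so far: [4, 2, 11, 9, 15, 8, 19, 47, 35]
Result: [4, 2, 11, 9, 15, 8, 19, 47, 35]


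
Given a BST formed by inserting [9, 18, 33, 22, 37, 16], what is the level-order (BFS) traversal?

Tree insertion order: [9, 18, 33, 22, 37, 16]
Tree (level-order array): [9, None, 18, 16, 33, None, None, 22, 37]
BFS from the root, enqueuing left then right child of each popped node:
  queue [9] -> pop 9, enqueue [18], visited so far: [9]
  queue [18] -> pop 18, enqueue [16, 33], visited so far: [9, 18]
  queue [16, 33] -> pop 16, enqueue [none], visited so far: [9, 18, 16]
  queue [33] -> pop 33, enqueue [22, 37], visited so far: [9, 18, 16, 33]
  queue [22, 37] -> pop 22, enqueue [none], visited so far: [9, 18, 16, 33, 22]
  queue [37] -> pop 37, enqueue [none], visited so far: [9, 18, 16, 33, 22, 37]
Result: [9, 18, 16, 33, 22, 37]
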